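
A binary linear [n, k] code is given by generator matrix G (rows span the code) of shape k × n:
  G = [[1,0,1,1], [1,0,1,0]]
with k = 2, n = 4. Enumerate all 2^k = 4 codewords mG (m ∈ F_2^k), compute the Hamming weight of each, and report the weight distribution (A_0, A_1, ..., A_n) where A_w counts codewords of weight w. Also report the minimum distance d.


Weight distribution: A_0 = 1, A_1 = 1, A_2 = 1, A_3 = 1. Minimum distance d = 1.

Enumerate all 2^2 = 4 messages m ∈ F_2^2.
For each, compute codeword c = mG in F_2^4, then tally its weight.
  m = 00 → c = 0000, weight = 0.
  m = 10 → c = 1011, weight = 3.
  m = 01 → c = 1010, weight = 2.
  m = 11 → c = 0001, weight = 1.
Tally weights:
  weight 0: 1 codewords.
  weight 1: 1 codewords.
  weight 2: 1 codewords.
  weight 3: 1 codewords.
Minimum distance d = smallest w > 0 with A_w > 0 = 1.
Sanity: Σ A_w = 4 = 2^2 = 4 ✓.


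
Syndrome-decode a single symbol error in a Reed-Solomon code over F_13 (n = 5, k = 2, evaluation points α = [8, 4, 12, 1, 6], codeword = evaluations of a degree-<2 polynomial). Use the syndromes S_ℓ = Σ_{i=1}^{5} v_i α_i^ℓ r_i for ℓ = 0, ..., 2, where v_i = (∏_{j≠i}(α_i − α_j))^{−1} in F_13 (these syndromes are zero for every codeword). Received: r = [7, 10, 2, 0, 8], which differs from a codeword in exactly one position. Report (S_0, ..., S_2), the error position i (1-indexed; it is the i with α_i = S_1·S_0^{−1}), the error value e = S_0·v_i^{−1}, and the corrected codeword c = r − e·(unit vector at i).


S = (4, 6, 9), error at position 1, error magnitude e = 1, c = [6, 10, 2, 0, 8].

Step 1: column multipliers v_i = (∏_{j≠i}(α_i − α_j))^{−1} mod 13.
  i = 1 (α = 8): (8−4)(8−12)(8−1)(8−6) = 4·(−4)·7·2 = −224 ≡ 10, so v_1 = 10^{−1} = 4 (mod 13).
  i = 2 (α = 4): (4−8)(4−12)(4−1)(4−6) = (−4)·(−8)·3·(−2) = −192 ≡ 3, so v_2 = 3^{−1} = 9 (mod 13).
  i = 3 (α = 12): (12−8)(12−4)(12−1)(12−6) = 4·8·11·6 = 2112 ≡ 6, so v_3 = 6^{−1} = 11 (mod 13).
  i = 4 (α = 1): (1−8)(1−4)(1−12)(1−6) = (−7)·(−3)·(−11)·(−5) = 1155 ≡ 11, so v_4 = 11^{−1} = 6 (mod 13).
  i = 5 (α = 6): (6−8)(6−4)(6−12)(6−1) = (−2)·2·(−6)·5 = 120 ≡ 3, so v_5 = 3^{−1} = 9 (mod 13).
  v = [4, 9, 11, 6, 9].
Step 2: syndromes of r = [7, 10, 2, 0, 8] (all sums mod 13).
  S_0 = Σ v_i r_i = 4·7 + 9·10 + 11·2 + 6·0 + 9·8 = 212 ≡ 4.
  S_1 = Σ v_i α_i r_i = 4·8·7 + 9·4·10 + 11·12·2 + 6·1·0 + 9·6·8 = 1280 ≡ 6.
  α_i^2 mod 13 = [12, 3, 1, 1, 10].
  S_2 = Σ v_i α_i^2 r_i = 4·12·7 + 9·3·10 + 11·1·2 + 6·1·0 + 9·10·8 = 1348 ≡ 9.
  S = (4, 6, 9) ≠ 0, so r is not a codeword (an error is present).
Step 3: locate the error. For a single error e at position i, S_ℓ = v_i·e·α_i^ℓ, so α_err = S_1/S_0.
  S_0^{−1} = 4^{−1} = 10 (mod 13), so α_err = 6·10 = 60 ≡ 8 = α_1. Error position i = 1.
  Consistency check: S_2/S_1 = 9·11 = 99 ≡ 8 = α_err ✓ (single-error assumption holds).
Step 4: error magnitude e = S_0/v_1 = S_0·∏_{j≠1}(α_1 − α_j) = 4·10 = 40 ≡ 1 (mod 13).
Step 5: correct position 1: c_1 = r_1 − e = 7 − 1 ≡ 6 (mod 13). Hence c = [6, 10, 2, 0, 8].
  Check: interpolating c through the α_i gives m(x) = 1 + 12·x (degree < 2) with m(α_i) = c_i for every i, so c is indeed a codeword.


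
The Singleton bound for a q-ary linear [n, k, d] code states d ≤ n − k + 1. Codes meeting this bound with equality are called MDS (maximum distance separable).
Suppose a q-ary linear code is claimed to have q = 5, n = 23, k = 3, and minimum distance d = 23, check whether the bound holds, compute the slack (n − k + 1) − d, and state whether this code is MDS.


Singleton RHS = n − k + 1 = 21, slack = -2, bound violated (no such code; not MDS).

Singleton bound: d ≤ n − k + 1.
Here n = 23, k = 3, so n − k + 1 = 21.
Given d = 23, check d ≤ 21: NO.
Slack = (n − k + 1) − d = -2.
The slack is negative: d = 23 exceeds n − k + 1 = 21 by 2, so the Singleton bound is violated and no linear [23, 3, 23]_5 code can exist. In particular it is not MDS (MDS requires d = n − k + 1 exactly).
Description: the claimed parameters are [23, 3, 23]_5; such a code would be impossible (violates the Singleton bound).


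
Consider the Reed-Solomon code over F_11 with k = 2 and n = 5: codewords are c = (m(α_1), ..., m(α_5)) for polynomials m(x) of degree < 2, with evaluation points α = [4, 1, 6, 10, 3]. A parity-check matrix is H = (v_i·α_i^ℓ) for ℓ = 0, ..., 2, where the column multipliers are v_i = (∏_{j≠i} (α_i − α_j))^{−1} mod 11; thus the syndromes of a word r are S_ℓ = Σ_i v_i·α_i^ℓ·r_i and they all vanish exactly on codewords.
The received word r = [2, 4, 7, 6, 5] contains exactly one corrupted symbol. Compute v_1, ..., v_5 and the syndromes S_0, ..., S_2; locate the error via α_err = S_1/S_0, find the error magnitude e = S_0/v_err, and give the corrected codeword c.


S = (8, 8, 8), error at position 2, error magnitude e = 4, c = [2, 0, 7, 6, 5].

Step 1: column multipliers v_i = (∏_{j≠i}(α_i − α_j))^{−1} mod 11.
  i = 1 (α = 4): (4−1)(4−6)(4−10)(4−3) = 3·(−2)·(−6)·1 = 36 ≡ 3, so v_1 = 3^{−1} = 4 (mod 11).
  i = 2 (α = 1): (1−4)(1−6)(1−10)(1−3) = (−3)·(−5)·(−9)·(−2) = 270 ≡ 6, so v_2 = 6^{−1} = 2 (mod 11).
  i = 3 (α = 6): (6−4)(6−1)(6−10)(6−3) = 2·5·(−4)·3 = −120 ≡ 1, so v_3 = 1^{−1} = 1 (mod 11).
  i = 4 (α = 10): (10−4)(10−1)(10−6)(10−3) = 6·9·4·7 = 1512 ≡ 5, so v_4 = 5^{−1} = 9 (mod 11).
  i = 5 (α = 3): (3−4)(3−1)(3−6)(3−10) = (−1)·2·(−3)·(−7) = −42 ≡ 2, so v_5 = 2^{−1} = 6 (mod 11).
  v = [4, 2, 1, 9, 6].
Step 2: syndromes of r = [2, 4, 7, 6, 5] (all sums mod 11).
  S_0 = Σ v_i r_i = 4·2 + 2·4 + 1·7 + 9·6 + 6·5 = 107 ≡ 8.
  S_1 = Σ v_i α_i r_i = 4·4·2 + 2·1·4 + 1·6·7 + 9·10·6 + 6·3·5 = 712 ≡ 8.
  α_i^2 mod 11 = [5, 1, 3, 1, 9].
  S_2 = Σ v_i α_i^2 r_i = 4·5·2 + 2·1·4 + 1·3·7 + 9·1·6 + 6·9·5 = 393 ≡ 8.
  S = (8, 8, 8) ≠ 0, so r is not a codeword (an error is present).
Step 3: locate the error. For a single error e at position i, S_ℓ = v_i·e·α_i^ℓ, so α_err = S_1/S_0.
  S_0^{−1} = 8^{−1} = 7 (mod 11), so α_err = 8·7 = 56 ≡ 1 = α_2. Error position i = 2.
  Consistency check: S_2/S_1 = 8·7 = 56 ≡ 1 = α_err ✓ (single-error assumption holds).
Step 4: error magnitude e = S_0/v_2 = S_0·∏_{j≠2}(α_2 − α_j) = 8·6 = 48 ≡ 4 (mod 11).
Step 5: correct position 2: c_2 = r_2 − e = 4 − 4 ≡ 0 (mod 11). Hence c = [2, 0, 7, 6, 5].
  Check: interpolating c through the α_i gives m(x) = 3 + 8·x (degree < 2) with m(α_i) = c_i for every i, so c is indeed a codeword.


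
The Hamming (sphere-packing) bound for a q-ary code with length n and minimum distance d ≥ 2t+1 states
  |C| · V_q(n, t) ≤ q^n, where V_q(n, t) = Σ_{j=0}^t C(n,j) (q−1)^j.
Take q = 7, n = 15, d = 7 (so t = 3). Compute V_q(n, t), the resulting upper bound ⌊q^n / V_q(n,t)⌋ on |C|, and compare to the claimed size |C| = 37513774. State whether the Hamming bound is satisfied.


V_q(n, t) = 102151, q^n = 4747561509943, Hamming bound = 46475918, |C| = 37513774 ≤ bound (satisfied).

Step 1: Compute V_q(n, t) = Σ_{j=0}^3 C(n, j) (q−1)^j.
  j = 0: C(15,0)·(6)^0 = 1·1 = 1.
  j = 1: C(15,1)·(6)^1 = 15·6 = 90.
  j = 2: C(15,2)·(6)^2 = 105·36 = 3780.
  j = 3: C(15,3)·(6)^3 = 455·216 = 98280.
  V_q(n, t) = 1 + 90 + 3780 + 98280 = 102151.
Step 2: q^n = 7^15 = 4747561509943.
Step 3: Hamming bound ⌊q^n / V_q(n,t)⌋ = ⌊4747561509943/102151⌋ = 46475918.
Step 4: Compare |C| = 37513774 to 46475918: satisfied.
The claimed |C| lies below the Hamming bound.


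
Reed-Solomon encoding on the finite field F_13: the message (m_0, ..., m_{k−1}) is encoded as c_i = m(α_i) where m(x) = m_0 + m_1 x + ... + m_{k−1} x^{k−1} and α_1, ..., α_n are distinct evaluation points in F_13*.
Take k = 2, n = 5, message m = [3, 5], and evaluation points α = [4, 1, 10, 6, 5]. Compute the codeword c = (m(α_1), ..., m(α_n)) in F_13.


c = [10, 8, 1, 7, 2]

Message polynomial: m(x) = 3 + 5·x (mod 13).
For each evaluation point α_i, compute m(α_i) mod 13:
  α_1 = 4: Horner steps 5 → 10, so m(4) = 10.
  α_2 = 1: Horner steps 5 → 8, so m(1) = 8.
  α_3 = 10: Horner steps 5 → 1, so m(10) = 1.
  α_4 = 6: Horner steps 5 → 7, so m(6) = 7.
  α_5 = 5: Horner steps 5 → 2, so m(5) = 2.
Codeword c = [10, 8, 1, 7, 2] ∈ F_13^5.


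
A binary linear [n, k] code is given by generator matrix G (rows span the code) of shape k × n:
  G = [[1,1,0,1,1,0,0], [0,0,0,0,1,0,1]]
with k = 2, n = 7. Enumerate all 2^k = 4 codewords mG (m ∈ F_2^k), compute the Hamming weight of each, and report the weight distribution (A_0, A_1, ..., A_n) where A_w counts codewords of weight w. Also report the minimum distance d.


Weight distribution: A_0 = 1, A_2 = 1, A_4 = 2. Minimum distance d = 2.

Enumerate all 2^2 = 4 messages m ∈ F_2^2.
For each, compute codeword c = mG in F_2^7, then tally its weight.
  m = 00 → c = 0000000, weight = 0.
  m = 10 → c = 1101100, weight = 4.
  m = 01 → c = 0000101, weight = 2.
  m = 11 → c = 1101001, weight = 4.
Tally weights:
  weight 0: 1 codewords.
  weight 2: 1 codewords.
  weight 4: 2 codewords.
Minimum distance d = smallest w > 0 with A_w > 0 = 2.
Sanity: Σ A_w = 4 = 2^2 = 4 ✓.


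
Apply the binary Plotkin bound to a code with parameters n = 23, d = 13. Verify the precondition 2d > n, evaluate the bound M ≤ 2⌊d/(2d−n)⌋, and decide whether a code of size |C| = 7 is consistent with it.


Plotkin bound M ≤ 8; given |C| = 7 ≤ bound (satisfied).

Check applicability: 2d = 26, n = 23.
2d − n = 3 > 0, so Plotkin applies.
Compute d/(2d−n) = 13/3 ≈ 4.3333.
⌊d/(2d−n)⌋ = 4.
Plotkin bound: M ≤ 2·4 = 8.
Given |C| = 7, check: satisfied.
This |C| is below the Plotkin bound.


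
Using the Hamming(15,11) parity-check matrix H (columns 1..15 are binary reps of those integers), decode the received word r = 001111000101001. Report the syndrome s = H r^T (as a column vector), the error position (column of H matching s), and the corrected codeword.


s = (1, 1, 0, 1)^T, error position = 13, corrected codeword c = 001111000101101

Compute s = H r^T mod 2 one row at a time:
  s_1 = 0 + 0 + 1 + 0 + 1 + 0 + 0 + 1 = 3 ≡ 1 (mod 2).
  s_2 = 1 + 1 + 1 + 0 + 1 + 0 + 0 + 1 = 5 ≡ 1 (mod 2).
  s_3 = 0 + 1 + 1 + 0 + 1 + 0 + 0 + 1 = 4 ≡ 0 (mod 2).
  s_4 = 0 + 1 + 1 + 0 + 0 + 0 + 0 + 1 = 3 ≡ 1 (mod 2).
s = (1, 1, 0, 1)^T — this equals column 13 of H (binary 1101), so error is at position 13.
Correct: flip bit 13 of r = 001111000101001 to get c = 001111000101101.


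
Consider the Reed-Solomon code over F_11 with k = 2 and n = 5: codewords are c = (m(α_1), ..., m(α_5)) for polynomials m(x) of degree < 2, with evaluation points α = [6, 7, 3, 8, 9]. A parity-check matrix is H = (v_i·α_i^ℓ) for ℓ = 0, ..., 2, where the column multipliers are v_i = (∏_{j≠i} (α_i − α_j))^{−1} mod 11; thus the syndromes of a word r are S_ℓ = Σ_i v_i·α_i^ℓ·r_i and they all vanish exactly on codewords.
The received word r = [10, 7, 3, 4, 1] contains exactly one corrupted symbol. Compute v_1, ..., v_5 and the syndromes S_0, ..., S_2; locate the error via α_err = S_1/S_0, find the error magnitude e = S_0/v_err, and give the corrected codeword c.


S = (9, 5, 4), error at position 3, error magnitude e = 6, c = [10, 7, 8, 4, 1].

Step 1: column multipliers v_i = (∏_{j≠i}(α_i − α_j))^{−1} mod 11.
  i = 1 (α = 6): (6−7)(6−3)(6−8)(6−9) = (−1)·3·(−2)·(−3) = −18 ≡ 4, so v_1 = 4^{−1} = 3 (mod 11).
  i = 2 (α = 7): (7−6)(7−3)(7−8)(7−9) = 1·4·(−1)·(−2) = 8 ≡ 8, so v_2 = 8^{−1} = 7 (mod 11).
  i = 3 (α = 3): (3−6)(3−7)(3−8)(3−9) = (−3)·(−4)·(−5)·(−6) = 360 ≡ 8, so v_3 = 8^{−1} = 7 (mod 11).
  i = 4 (α = 8): (8−6)(8−7)(8−3)(8−9) = 2·1·5·(−1) = −10 ≡ 1, so v_4 = 1^{−1} = 1 (mod 11).
  i = 5 (α = 9): (9−6)(9−7)(9−3)(9−8) = 3·2·6·1 = 36 ≡ 3, so v_5 = 3^{−1} = 4 (mod 11).
  v = [3, 7, 7, 1, 4].
Step 2: syndromes of r = [10, 7, 3, 4, 1] (all sums mod 11).
  S_0 = Σ v_i r_i = 3·10 + 7·7 + 7·3 + 1·4 + 4·1 = 108 ≡ 9.
  S_1 = Σ v_i α_i r_i = 3·6·10 + 7·7·7 + 7·3·3 + 1·8·4 + 4·9·1 = 654 ≡ 5.
  α_i^2 mod 11 = [3, 5, 9, 9, 4].
  S_2 = Σ v_i α_i^2 r_i = 3·3·10 + 7·5·7 + 7·9·3 + 1·9·4 + 4·4·1 = 576 ≡ 4.
  S = (9, 5, 4) ≠ 0, so r is not a codeword (an error is present).
Step 3: locate the error. For a single error e at position i, S_ℓ = v_i·e·α_i^ℓ, so α_err = S_1/S_0.
  S_0^{−1} = 9^{−1} = 5 (mod 11), so α_err = 5·5 = 25 ≡ 3 = α_3. Error position i = 3.
  Consistency check: S_2/S_1 = 4·9 = 36 ≡ 3 = α_err ✓ (single-error assumption holds).
Step 4: error magnitude e = S_0/v_3 = S_0·∏_{j≠3}(α_3 − α_j) = 9·8 = 72 ≡ 6 (mod 11).
Step 5: correct position 3: c_3 = r_3 − e = 3 − 6 ≡ 8 (mod 11). Hence c = [10, 7, 8, 4, 1].
  Check: interpolating c through the α_i gives m(x) = 6 + 8·x (degree < 2) with m(α_i) = c_i for every i, so c is indeed a codeword.


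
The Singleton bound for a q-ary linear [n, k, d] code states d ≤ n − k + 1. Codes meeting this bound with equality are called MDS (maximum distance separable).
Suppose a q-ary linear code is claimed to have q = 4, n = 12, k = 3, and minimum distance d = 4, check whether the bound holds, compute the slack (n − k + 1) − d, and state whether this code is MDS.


Singleton RHS = n − k + 1 = 10, slack = 6, bound satisfied, not MDS.

Singleton bound: d ≤ n − k + 1.
Here n = 12, k = 3, so n − k + 1 = 10.
Given d = 4, check d ≤ 10: YES.
Slack = (n − k + 1) − d = 6.
The code is NOT MDS (slack = 6 > 0).
Description: the claimed parameters are [12, 3, 4]_4; such a code would be non-MDS.


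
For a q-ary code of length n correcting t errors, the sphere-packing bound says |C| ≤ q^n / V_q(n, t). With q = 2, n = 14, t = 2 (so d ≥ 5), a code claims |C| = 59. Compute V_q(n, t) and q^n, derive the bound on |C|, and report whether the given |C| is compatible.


V_q(n, t) = 106, q^n = 16384, Hamming bound = 154, |C| = 59 ≤ bound (satisfied).

Step 1: Compute V_q(n, t) = Σ_{j=0}^2 C(n, j) (q−1)^j.
  j = 0: C(14,0)·(1)^0 = 1·1 = 1.
  j = 1: C(14,1)·(1)^1 = 14·1 = 14.
  j = 2: C(14,2)·(1)^2 = 91·1 = 91.
  V_q(n, t) = 1 + 14 + 91 = 106.
Step 2: q^n = 2^14 = 16384.
Step 3: Hamming bound ⌊q^n / V_q(n,t)⌋ = ⌊16384/106⌋ = 154.
Step 4: Compare |C| = 59 to 154: satisfied.
The claimed |C| lies below the Hamming bound.


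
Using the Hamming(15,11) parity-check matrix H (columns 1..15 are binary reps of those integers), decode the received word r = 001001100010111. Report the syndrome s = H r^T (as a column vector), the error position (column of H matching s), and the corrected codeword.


s = (0, 1, 0, 1)^T, error position = 5, corrected codeword c = 001011100010111

Compute s = H r^T mod 2 one row at a time:
  s_1 = 0 + 0 + 0 + 1 + 0 + 1 + 1 + 1 = 4 ≡ 0 (mod 2).
  s_2 = 0 + 0 + 1 + 1 + 0 + 1 + 1 + 1 = 5 ≡ 1 (mod 2).
  s_3 = 0 + 1 + 1 + 1 + 0 + 1 + 1 + 1 = 6 ≡ 0 (mod 2).
  s_4 = 0 + 1 + 0 + 1 + 0 + 1 + 1 + 1 = 5 ≡ 1 (mod 2).
s = (0, 1, 0, 1)^T — this equals column 5 of H (binary 0101), so error is at position 5.
Correct: flip bit 5 of r = 001001100010111 to get c = 001011100010111.


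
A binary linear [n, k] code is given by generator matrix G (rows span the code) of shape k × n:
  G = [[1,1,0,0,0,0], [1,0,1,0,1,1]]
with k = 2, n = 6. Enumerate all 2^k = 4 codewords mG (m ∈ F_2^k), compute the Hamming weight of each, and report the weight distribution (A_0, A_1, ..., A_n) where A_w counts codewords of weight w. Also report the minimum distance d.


Weight distribution: A_0 = 1, A_2 = 1, A_4 = 2. Minimum distance d = 2.

Enumerate all 2^2 = 4 messages m ∈ F_2^2.
For each, compute codeword c = mG in F_2^6, then tally its weight.
  m = 00 → c = 000000, weight = 0.
  m = 10 → c = 110000, weight = 2.
  m = 01 → c = 101011, weight = 4.
  m = 11 → c = 011011, weight = 4.
Tally weights:
  weight 0: 1 codewords.
  weight 2: 1 codewords.
  weight 4: 2 codewords.
Minimum distance d = smallest w > 0 with A_w > 0 = 2.
Sanity: Σ A_w = 4 = 2^2 = 4 ✓.


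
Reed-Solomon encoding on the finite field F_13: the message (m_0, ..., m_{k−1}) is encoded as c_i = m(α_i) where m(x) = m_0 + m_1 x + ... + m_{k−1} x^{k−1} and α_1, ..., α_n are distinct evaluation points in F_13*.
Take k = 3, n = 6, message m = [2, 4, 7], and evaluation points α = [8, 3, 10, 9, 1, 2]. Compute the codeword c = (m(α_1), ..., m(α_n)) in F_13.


c = [1, 12, 1, 7, 0, 12]

Message polynomial: m(x) = 2 + 4·x + 7·x^2 (mod 13).
For each evaluation point α_i, compute m(α_i) mod 13:
  α_1 = 8: Horner steps 7 → 8 → 1, so m(8) = 1.
  α_2 = 3: Horner steps 7 → 12 → 12, so m(3) = 12.
  α_3 = 10: Horner steps 7 → 9 → 1, so m(10) = 1.
  α_4 = 9: Horner steps 7 → 2 → 7, so m(9) = 7.
  α_5 = 1: Horner steps 7 → 11 → 0, so m(1) = 0.
  α_6 = 2: Horner steps 7 → 5 → 12, so m(2) = 12.
Codeword c = [1, 12, 1, 7, 0, 12] ∈ F_13^6.


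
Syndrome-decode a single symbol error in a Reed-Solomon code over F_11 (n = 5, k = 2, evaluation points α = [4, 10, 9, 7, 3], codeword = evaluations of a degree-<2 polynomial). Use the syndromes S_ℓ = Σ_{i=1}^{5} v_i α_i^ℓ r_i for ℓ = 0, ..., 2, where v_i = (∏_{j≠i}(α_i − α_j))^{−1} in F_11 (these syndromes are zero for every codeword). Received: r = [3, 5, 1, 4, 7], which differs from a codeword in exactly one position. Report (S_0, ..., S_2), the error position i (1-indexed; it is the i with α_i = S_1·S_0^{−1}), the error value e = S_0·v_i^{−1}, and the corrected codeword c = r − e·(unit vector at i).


S = (10, 8, 2), error at position 5, error magnitude e = 8, c = [3, 5, 1, 4, 10].

Step 1: column multipliers v_i = (∏_{j≠i}(α_i − α_j))^{−1} mod 11.
  i = 1 (α = 4): (4−10)(4−9)(4−7)(4−3) = (−6)·(−5)·(−3)·1 = −90 ≡ 9, so v_1 = 9^{−1} = 5 (mod 11).
  i = 2 (α = 10): (10−4)(10−9)(10−7)(10−3) = 6·1·3·7 = 126 ≡ 5, so v_2 = 5^{−1} = 9 (mod 11).
  i = 3 (α = 9): (9−4)(9−10)(9−7)(9−3) = 5·(−1)·2·6 = −60 ≡ 6, so v_3 = 6^{−1} = 2 (mod 11).
  i = 4 (α = 7): (7−4)(7−10)(7−9)(7−3) = 3·(−3)·(−2)·4 = 72 ≡ 6, so v_4 = 6^{−1} = 2 (mod 11).
  i = 5 (α = 3): (3−4)(3−10)(3−9)(3−7) = (−1)·(−7)·(−6)·(−4) = 168 ≡ 3, so v_5 = 3^{−1} = 4 (mod 11).
  v = [5, 9, 2, 2, 4].
Step 2: syndromes of r = [3, 5, 1, 4, 7] (all sums mod 11).
  S_0 = Σ v_i r_i = 5·3 + 9·5 + 2·1 + 2·4 + 4·7 = 98 ≡ 10.
  S_1 = Σ v_i α_i r_i = 5·4·3 + 9·10·5 + 2·9·1 + 2·7·4 + 4·3·7 = 668 ≡ 8.
  α_i^2 mod 11 = [5, 1, 4, 5, 9].
  S_2 = Σ v_i α_i^2 r_i = 5·5·3 + 9·1·5 + 2·4·1 + 2·5·4 + 4·9·7 = 420 ≡ 2.
  S = (10, 8, 2) ≠ 0, so r is not a codeword (an error is present).
Step 3: locate the error. For a single error e at position i, S_ℓ = v_i·e·α_i^ℓ, so α_err = S_1/S_0.
  S_0^{−1} = 10^{−1} = 10 (mod 11), so α_err = 8·10 = 80 ≡ 3 = α_5. Error position i = 5.
  Consistency check: S_2/S_1 = 2·7 = 14 ≡ 3 = α_err ✓ (single-error assumption holds).
Step 4: error magnitude e = S_0/v_5 = S_0·∏_{j≠5}(α_5 − α_j) = 10·3 = 30 ≡ 8 (mod 11).
Step 5: correct position 5: c_5 = r_5 − e = 7 − 8 ≡ 10 (mod 11). Hence c = [3, 5, 1, 4, 10].
  Check: interpolating c through the α_i gives m(x) = 9 + 4·x (degree < 2) with m(α_i) = c_i for every i, so c is indeed a codeword.


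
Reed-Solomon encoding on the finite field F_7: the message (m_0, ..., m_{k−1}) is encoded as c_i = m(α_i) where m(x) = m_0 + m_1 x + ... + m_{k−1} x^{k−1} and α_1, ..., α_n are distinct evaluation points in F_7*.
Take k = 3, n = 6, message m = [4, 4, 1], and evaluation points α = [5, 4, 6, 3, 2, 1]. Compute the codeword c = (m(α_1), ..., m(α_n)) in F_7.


c = [0, 1, 1, 4, 2, 2]

Message polynomial: m(x) = 4 + 4·x + 1·x^2 (mod 7).
For each evaluation point α_i, compute m(α_i) mod 7:
  α_1 = 5: Horner steps 1 → 2 → 0, so m(5) = 0.
  α_2 = 4: Horner steps 1 → 1 → 1, so m(4) = 1.
  α_3 = 6: Horner steps 1 → 3 → 1, so m(6) = 1.
  α_4 = 3: Horner steps 1 → 0 → 4, so m(3) = 4.
  α_5 = 2: Horner steps 1 → 6 → 2, so m(2) = 2.
  α_6 = 1: Horner steps 1 → 5 → 2, so m(1) = 2.
Codeword c = [0, 1, 1, 4, 2, 2] ∈ F_7^6.


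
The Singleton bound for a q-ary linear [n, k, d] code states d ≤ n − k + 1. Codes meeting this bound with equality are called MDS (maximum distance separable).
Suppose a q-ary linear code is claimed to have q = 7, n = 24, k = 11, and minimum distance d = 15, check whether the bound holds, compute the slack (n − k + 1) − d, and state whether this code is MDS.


Singleton RHS = n − k + 1 = 14, slack = -1, bound violated (no such code; not MDS).

Singleton bound: d ≤ n − k + 1.
Here n = 24, k = 11, so n − k + 1 = 14.
Given d = 15, check d ≤ 14: NO.
Slack = (n − k + 1) − d = -1.
The slack is negative: d = 15 exceeds n − k + 1 = 14 by 1, so the Singleton bound is violated and no linear [24, 11, 15]_7 code can exist. In particular it is not MDS (MDS requires d = n − k + 1 exactly).
Description: the claimed parameters are [24, 11, 15]_7; such a code would be impossible (violates the Singleton bound).


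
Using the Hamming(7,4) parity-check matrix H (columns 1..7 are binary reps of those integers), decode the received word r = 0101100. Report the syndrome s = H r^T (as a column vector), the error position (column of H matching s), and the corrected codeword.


s = (0, 1, 1)^T, error position = 3, corrected codeword c = 0111100

Compute s = H r^T mod 2 one row at a time:
  s_1 = 1 + 1 + 0 + 0 = 2 ≡ 0 (mod 2).
  s_2 = 1 + 0 + 0 + 0 = 1 ≡ 1 (mod 2).
  s_3 = 0 + 0 + 1 + 0 = 1 ≡ 1 (mod 2).
s = (0, 1, 1)^T — this equals column 3 of H (binary 011), so error is at position 3.
Correct: flip bit 3 of r = 0101100 to get c = 0111100.


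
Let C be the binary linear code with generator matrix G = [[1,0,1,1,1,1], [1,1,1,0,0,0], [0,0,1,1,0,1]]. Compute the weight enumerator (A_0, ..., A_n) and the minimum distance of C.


Weight distribution: A_0 = 1, A_2 = 1, A_3 = 3, A_4 = 2, A_5 = 1. Minimum distance d = 2.

Enumerate all 2^3 = 8 messages m ∈ F_2^3.
For each, compute codeword c = mG in F_2^6, then tally its weight.
  m = 000 → c = 000000, weight = 0.
  m = 100 → c = 101111, weight = 5.
  m = 010 → c = 111000, weight = 3.
  m = 110 → c = 010111, weight = 4.
  m = 001 → c = 001101, weight = 3.
  m = 101 → c = 100010, weight = 2.
  m = 011 → c = 110101, weight = 4.
  m = 111 → c = 011010, weight = 3.
Tally weights:
  weight 0: 1 codewords.
  weight 2: 1 codewords.
  weight 3: 3 codewords.
  weight 4: 2 codewords.
  weight 5: 1 codewords.
Minimum distance d = smallest w > 0 with A_w > 0 = 2.
Sanity: Σ A_w = 8 = 2^3 = 8 ✓.


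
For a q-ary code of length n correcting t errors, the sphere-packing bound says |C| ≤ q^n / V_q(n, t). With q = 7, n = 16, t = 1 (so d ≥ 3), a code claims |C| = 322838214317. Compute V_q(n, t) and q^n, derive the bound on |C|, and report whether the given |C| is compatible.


V_q(n, t) = 97, q^n = 33232930569601, Hamming bound = 342607531645, |C| = 322838214317 ≤ bound (satisfied).

Step 1: Compute V_q(n, t) = Σ_{j=0}^1 C(n, j) (q−1)^j.
  j = 0: C(16,0)·(6)^0 = 1·1 = 1.
  j = 1: C(16,1)·(6)^1 = 16·6 = 96.
  V_q(n, t) = 1 + 96 = 97.
Step 2: q^n = 7^16 = 33232930569601.
Step 3: Hamming bound ⌊q^n / V_q(n,t)⌋ = ⌊33232930569601/97⌋ = 342607531645.
Step 4: Compare |C| = 322838214317 to 342607531645: satisfied.
The claimed |C| lies below the Hamming bound.


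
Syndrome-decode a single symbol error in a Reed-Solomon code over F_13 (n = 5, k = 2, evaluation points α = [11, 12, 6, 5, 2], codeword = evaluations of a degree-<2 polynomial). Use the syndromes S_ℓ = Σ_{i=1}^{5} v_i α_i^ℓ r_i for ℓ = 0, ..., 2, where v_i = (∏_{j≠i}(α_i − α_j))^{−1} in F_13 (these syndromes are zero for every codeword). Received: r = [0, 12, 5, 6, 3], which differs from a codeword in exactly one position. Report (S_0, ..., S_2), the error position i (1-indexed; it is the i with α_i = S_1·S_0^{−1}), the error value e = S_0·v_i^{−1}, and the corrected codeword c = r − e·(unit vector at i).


S = (7, 1, 2), error at position 5, error magnitude e = 7, c = [0, 12, 5, 6, 9].

Step 1: column multipliers v_i = (∏_{j≠i}(α_i − α_j))^{−1} mod 13.
  i = 1 (α = 11): (11−12)(11−6)(11−5)(11−2) = (−1)·5·6·9 = −270 ≡ 3, so v_1 = 3^{−1} = 9 (mod 13).
  i = 2 (α = 12): (12−11)(12−6)(12−5)(12−2) = 1·6·7·10 = 420 ≡ 4, so v_2 = 4^{−1} = 10 (mod 13).
  i = 3 (α = 6): (6−11)(6−12)(6−5)(6−2) = (−5)·(−6)·1·4 = 120 ≡ 3, so v_3 = 3^{−1} = 9 (mod 13).
  i = 4 (α = 5): (5−11)(5−12)(5−6)(5−2) = (−6)·(−7)·(−1)·3 = −126 ≡ 4, so v_4 = 4^{−1} = 10 (mod 13).
  i = 5 (α = 2): (2−11)(2−12)(2−6)(2−5) = (−9)·(−10)·(−4)·(−3) = 1080 ≡ 1, so v_5 = 1^{−1} = 1 (mod 13).
  v = [9, 10, 9, 10, 1].
Step 2: syndromes of r = [0, 12, 5, 6, 3] (all sums mod 13).
  S_0 = Σ v_i r_i = 9·0 + 10·12 + 9·5 + 10·6 + 1·3 = 228 ≡ 7.
  S_1 = Σ v_i α_i r_i = 9·11·0 + 10·12·12 + 9·6·5 + 10·5·6 + 1·2·3 = 2016 ≡ 1.
  α_i^2 mod 13 = [4, 1, 10, 12, 4].
  S_2 = Σ v_i α_i^2 r_i = 9·4·0 + 10·1·12 + 9·10·5 + 10·12·6 + 1·4·3 = 1302 ≡ 2.
  S = (7, 1, 2) ≠ 0, so r is not a codeword (an error is present).
Step 3: locate the error. For a single error e at position i, S_ℓ = v_i·e·α_i^ℓ, so α_err = S_1/S_0.
  S_0^{−1} = 7^{−1} = 2 (mod 13), so α_err = 1·2 = 2 ≡ 2 = α_5. Error position i = 5.
  Consistency check: S_2/S_1 = 2·1 = 2 ≡ 2 = α_err ✓ (single-error assumption holds).
Step 4: error magnitude e = S_0/v_5 = S_0·∏_{j≠5}(α_5 − α_j) = 7·1 = 7 ≡ 7 (mod 13).
Step 5: correct position 5: c_5 = r_5 − e = 3 − 7 ≡ 9 (mod 13). Hence c = [0, 12, 5, 6, 9].
  Check: interpolating c through the α_i gives m(x) = 11 + 12·x (degree < 2) with m(α_i) = c_i for every i, so c is indeed a codeword.


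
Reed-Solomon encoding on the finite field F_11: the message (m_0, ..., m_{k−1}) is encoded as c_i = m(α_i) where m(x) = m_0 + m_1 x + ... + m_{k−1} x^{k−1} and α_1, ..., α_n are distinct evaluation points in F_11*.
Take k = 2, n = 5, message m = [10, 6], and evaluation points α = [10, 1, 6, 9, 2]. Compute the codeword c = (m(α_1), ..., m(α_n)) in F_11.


c = [4, 5, 2, 9, 0]

Message polynomial: m(x) = 10 + 6·x (mod 11).
For each evaluation point α_i, compute m(α_i) mod 11:
  α_1 = 10: Horner steps 6 → 4, so m(10) = 4.
  α_2 = 1: Horner steps 6 → 5, so m(1) = 5.
  α_3 = 6: Horner steps 6 → 2, so m(6) = 2.
  α_4 = 9: Horner steps 6 → 9, so m(9) = 9.
  α_5 = 2: Horner steps 6 → 0, so m(2) = 0.
Codeword c = [4, 5, 2, 9, 0] ∈ F_11^5.


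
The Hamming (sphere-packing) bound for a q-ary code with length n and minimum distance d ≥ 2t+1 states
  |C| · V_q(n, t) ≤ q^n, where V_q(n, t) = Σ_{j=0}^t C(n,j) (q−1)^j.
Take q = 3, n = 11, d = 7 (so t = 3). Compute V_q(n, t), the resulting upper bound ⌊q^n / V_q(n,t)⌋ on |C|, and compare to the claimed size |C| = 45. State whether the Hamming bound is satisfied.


V_q(n, t) = 1563, q^n = 177147, Hamming bound = 113, |C| = 45 ≤ bound (satisfied).

Step 1: Compute V_q(n, t) = Σ_{j=0}^3 C(n, j) (q−1)^j.
  j = 0: C(11,0)·(2)^0 = 1·1 = 1.
  j = 1: C(11,1)·(2)^1 = 11·2 = 22.
  j = 2: C(11,2)·(2)^2 = 55·4 = 220.
  j = 3: C(11,3)·(2)^3 = 165·8 = 1320.
  V_q(n, t) = 1 + 22 + 220 + 1320 = 1563.
Step 2: q^n = 3^11 = 177147.
Step 3: Hamming bound ⌊q^n / V_q(n,t)⌋ = ⌊177147/1563⌋ = 113.
Step 4: Compare |C| = 45 to 113: satisfied.
The claimed |C| lies below the Hamming bound.


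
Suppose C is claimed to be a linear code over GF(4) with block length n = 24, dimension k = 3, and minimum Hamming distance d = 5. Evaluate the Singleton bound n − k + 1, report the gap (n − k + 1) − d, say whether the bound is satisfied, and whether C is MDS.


Singleton RHS = n − k + 1 = 22, slack = 17, bound satisfied, not MDS.

Singleton bound: d ≤ n − k + 1.
Here n = 24, k = 3, so n − k + 1 = 22.
Given d = 5, check d ≤ 22: YES.
Slack = (n − k + 1) − d = 17.
The code is NOT MDS (slack = 17 > 0).
Description: the claimed parameters are [24, 3, 5]_4; such a code would be non-MDS.


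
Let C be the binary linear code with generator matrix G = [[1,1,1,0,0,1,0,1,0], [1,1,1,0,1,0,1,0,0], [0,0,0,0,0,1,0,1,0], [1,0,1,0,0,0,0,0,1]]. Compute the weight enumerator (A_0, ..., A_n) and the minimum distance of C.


Weight distribution: A_0 = 1, A_2 = 3, A_3 = 2, A_4 = 3, A_5 = 4, A_6 = 1, A_7 = 2. Minimum distance d = 2.

Enumerate all 2^4 = 16 messages m ∈ F_2^4.
For each, compute codeword c = mG in F_2^9, then tally its weight.
  m = 0000 → c = 000000000, weight = 0.
  m = 1000 → c = 111001010, weight = 5.
  m = 0100 → c = 111010100, weight = 5.
  m = 1100 → c = 000011110, weight = 4.
  m = 0010 → c = 000001010, weight = 2.
  m = 1010 → c = 111000000, weight = 3.
  m = 0110 → c = 111011110, weight = 7.
  m = 1110 → c = 000010100, weight = 2.
  m = 0001 → c = 101000001, weight = 3.
  m = 1001 → c = 010001011, weight = 4.
  m = 0101 → c = 010010101, weight = 4.
  m = 1101 → c = 101011111, weight = 7.
  m = 0011 → c = 101001011, weight = 5.
  m = 1011 → c = 010000001, weight = 2.
  m = 0111 → c = 010011111, weight = 6.
  m = 1111 → c = 101010101, weight = 5.
Tally weights:
  weight 0: 1 codewords.
  weight 2: 3 codewords.
  weight 3: 2 codewords.
  weight 4: 3 codewords.
  weight 5: 4 codewords.
  weight 6: 1 codewords.
  weight 7: 2 codewords.
Minimum distance d = smallest w > 0 with A_w > 0 = 2.
Sanity: Σ A_w = 16 = 2^4 = 16 ✓.


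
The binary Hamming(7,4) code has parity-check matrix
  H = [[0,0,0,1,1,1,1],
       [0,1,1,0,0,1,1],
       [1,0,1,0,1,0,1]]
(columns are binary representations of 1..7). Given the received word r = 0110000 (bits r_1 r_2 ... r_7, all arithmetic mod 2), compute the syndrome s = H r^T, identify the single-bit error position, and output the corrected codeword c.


s = (0, 0, 1)^T, error position = 1, corrected codeword c = 1110000

Compute s = H r^T mod 2 one row at a time:
  s_1 = 0 + 0 + 0 + 0 = 0 ≡ 0 (mod 2).
  s_2 = 1 + 1 + 0 + 0 = 2 ≡ 0 (mod 2).
  s_3 = 0 + 1 + 0 + 0 = 1 ≡ 1 (mod 2).
s = (0, 0, 1)^T — this equals column 1 of H (binary 001), so error is at position 1.
Correct: flip bit 1 of r = 0110000 to get c = 1110000.


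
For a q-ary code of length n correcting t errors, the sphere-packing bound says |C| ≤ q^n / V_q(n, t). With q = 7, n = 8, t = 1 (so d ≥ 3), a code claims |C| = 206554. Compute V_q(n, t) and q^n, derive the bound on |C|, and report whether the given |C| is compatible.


V_q(n, t) = 49, q^n = 5764801, Hamming bound = 117649, |C| = 206554 > bound (violated).

Step 1: Compute V_q(n, t) = Σ_{j=0}^1 C(n, j) (q−1)^j.
  j = 0: C(8,0)·(6)^0 = 1·1 = 1.
  j = 1: C(8,1)·(6)^1 = 8·6 = 48.
  V_q(n, t) = 1 + 48 = 49.
Step 2: q^n = 7^8 = 5764801.
Step 3: Hamming bound ⌊q^n / V_q(n,t)⌋ = ⌊5764801/49⌋ = 117649.
Step 4: Compare |C| = 206554 to 117649: violated.
The claimed |C| lies above the Hamming bound, so no 7-ary code of length 8 with d ≥ 3 can have 206554 codewords.


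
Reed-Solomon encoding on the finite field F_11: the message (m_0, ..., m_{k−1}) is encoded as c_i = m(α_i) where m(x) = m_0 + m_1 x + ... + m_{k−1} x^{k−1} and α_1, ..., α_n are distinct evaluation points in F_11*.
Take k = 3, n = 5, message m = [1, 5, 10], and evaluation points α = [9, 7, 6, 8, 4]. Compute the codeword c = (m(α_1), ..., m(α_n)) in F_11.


c = [9, 9, 6, 10, 5]

Message polynomial: m(x) = 1 + 5·x + 10·x^2 (mod 11).
For each evaluation point α_i, compute m(α_i) mod 11:
  α_1 = 9: Horner steps 10 → 7 → 9, so m(9) = 9.
  α_2 = 7: Horner steps 10 → 9 → 9, so m(7) = 9.
  α_3 = 6: Horner steps 10 → 10 → 6, so m(6) = 6.
  α_4 = 8: Horner steps 10 → 8 → 10, so m(8) = 10.
  α_5 = 4: Horner steps 10 → 1 → 5, so m(4) = 5.
Codeword c = [9, 9, 6, 10, 5] ∈ F_11^5.


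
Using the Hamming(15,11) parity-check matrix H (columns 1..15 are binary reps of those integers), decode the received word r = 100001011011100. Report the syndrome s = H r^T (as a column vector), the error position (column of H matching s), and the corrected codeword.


s = (1, 1, 0, 0)^T, error position = 12, corrected codeword c = 100001011010100

Compute s = H r^T mod 2 one row at a time:
  s_1 = 1 + 1 + 0 + 1 + 1 + 1 + 0 + 0 = 5 ≡ 1 (mod 2).
  s_2 = 0 + 0 + 1 + 0 + 1 + 1 + 0 + 0 = 3 ≡ 1 (mod 2).
  s_3 = 0 + 0 + 1 + 0 + 0 + 1 + 0 + 0 = 2 ≡ 0 (mod 2).
  s_4 = 1 + 0 + 0 + 0 + 1 + 1 + 1 + 0 = 4 ≡ 0 (mod 2).
s = (1, 1, 0, 0)^T — this equals column 12 of H (binary 1100), so error is at position 12.
Correct: flip bit 12 of r = 100001011011100 to get c = 100001011010100.


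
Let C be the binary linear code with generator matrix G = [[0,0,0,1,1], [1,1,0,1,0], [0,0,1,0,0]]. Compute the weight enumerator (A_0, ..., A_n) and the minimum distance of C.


Weight distribution: A_0 = 1, A_1 = 1, A_2 = 1, A_3 = 3, A_4 = 2. Minimum distance d = 1.

Enumerate all 2^3 = 8 messages m ∈ F_2^3.
For each, compute codeword c = mG in F_2^5, then tally its weight.
  m = 000 → c = 00000, weight = 0.
  m = 100 → c = 00011, weight = 2.
  m = 010 → c = 11010, weight = 3.
  m = 110 → c = 11001, weight = 3.
  m = 001 → c = 00100, weight = 1.
  m = 101 → c = 00111, weight = 3.
  m = 011 → c = 11110, weight = 4.
  m = 111 → c = 11101, weight = 4.
Tally weights:
  weight 0: 1 codewords.
  weight 1: 1 codewords.
  weight 2: 1 codewords.
  weight 3: 3 codewords.
  weight 4: 2 codewords.
Minimum distance d = smallest w > 0 with A_w > 0 = 1.
Sanity: Σ A_w = 8 = 2^3 = 8 ✓.


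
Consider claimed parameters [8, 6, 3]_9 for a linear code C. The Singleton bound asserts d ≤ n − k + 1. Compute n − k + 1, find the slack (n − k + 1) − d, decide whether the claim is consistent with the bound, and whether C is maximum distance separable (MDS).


Singleton RHS = n − k + 1 = 3, slack = 0, bound satisfied, MDS.

Singleton bound: d ≤ n − k + 1.
Here n = 8, k = 6, so n − k + 1 = 3.
Given d = 3, check d ≤ 3: YES.
Slack = (n − k + 1) − d = 0.
The code is MDS (slack = 0).
Description: the claimed parameters are [8, 6, 3]_9; such a code would be MDS (meets Singleton bound).


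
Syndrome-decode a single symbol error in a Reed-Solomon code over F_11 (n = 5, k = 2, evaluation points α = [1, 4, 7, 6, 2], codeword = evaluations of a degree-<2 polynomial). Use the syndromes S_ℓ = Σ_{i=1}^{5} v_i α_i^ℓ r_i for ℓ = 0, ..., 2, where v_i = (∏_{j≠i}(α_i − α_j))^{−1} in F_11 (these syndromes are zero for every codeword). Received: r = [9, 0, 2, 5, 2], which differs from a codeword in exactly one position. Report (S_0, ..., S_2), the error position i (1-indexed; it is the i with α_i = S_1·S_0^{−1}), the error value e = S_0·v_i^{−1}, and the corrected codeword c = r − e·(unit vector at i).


S = (10, 9, 7), error at position 5, error magnitude e = 7, c = [9, 0, 2, 5, 6].

Step 1: column multipliers v_i = (∏_{j≠i}(α_i − α_j))^{−1} mod 11.
  i = 1 (α = 1): (1−4)(1−7)(1−6)(1−2) = (−3)·(−6)·(−5)·(−1) = 90 ≡ 2, so v_1 = 2^{−1} = 6 (mod 11).
  i = 2 (α = 4): (4−1)(4−7)(4−6)(4−2) = 3·(−3)·(−2)·2 = 36 ≡ 3, so v_2 = 3^{−1} = 4 (mod 11).
  i = 3 (α = 7): (7−1)(7−4)(7−6)(7−2) = 6·3·1·5 = 90 ≡ 2, so v_3 = 2^{−1} = 6 (mod 11).
  i = 4 (α = 6): (6−1)(6−4)(6−7)(6−2) = 5·2·(−1)·4 = −40 ≡ 4, so v_4 = 4^{−1} = 3 (mod 11).
  i = 5 (α = 2): (2−1)(2−4)(2−7)(2−6) = 1·(−2)·(−5)·(−4) = −40 ≡ 4, so v_5 = 4^{−1} = 3 (mod 11).
  v = [6, 4, 6, 3, 3].
Step 2: syndromes of r = [9, 0, 2, 5, 2] (all sums mod 11).
  S_0 = Σ v_i r_i = 6·9 + 4·0 + 6·2 + 3·5 + 3·2 = 87 ≡ 10.
  S_1 = Σ v_i α_i r_i = 6·1·9 + 4·4·0 + 6·7·2 + 3·6·5 + 3·2·2 = 240 ≡ 9.
  α_i^2 mod 11 = [1, 5, 5, 3, 4].
  S_2 = Σ v_i α_i^2 r_i = 6·1·9 + 4·5·0 + 6·5·2 + 3·3·5 + 3·4·2 = 183 ≡ 7.
  S = (10, 9, 7) ≠ 0, so r is not a codeword (an error is present).
Step 3: locate the error. For a single error e at position i, S_ℓ = v_i·e·α_i^ℓ, so α_err = S_1/S_0.
  S_0^{−1} = 10^{−1} = 10 (mod 11), so α_err = 9·10 = 90 ≡ 2 = α_5. Error position i = 5.
  Consistency check: S_2/S_1 = 7·5 = 35 ≡ 2 = α_err ✓ (single-error assumption holds).
Step 4: error magnitude e = S_0/v_5 = S_0·∏_{j≠5}(α_5 − α_j) = 10·4 = 40 ≡ 7 (mod 11).
Step 5: correct position 5: c_5 = r_5 − e = 2 − 7 ≡ 6 (mod 11). Hence c = [9, 0, 2, 5, 6].
  Check: interpolating c through the α_i gives m(x) = 1 + 8·x (degree < 2) with m(α_i) = c_i for every i, so c is indeed a codeword.


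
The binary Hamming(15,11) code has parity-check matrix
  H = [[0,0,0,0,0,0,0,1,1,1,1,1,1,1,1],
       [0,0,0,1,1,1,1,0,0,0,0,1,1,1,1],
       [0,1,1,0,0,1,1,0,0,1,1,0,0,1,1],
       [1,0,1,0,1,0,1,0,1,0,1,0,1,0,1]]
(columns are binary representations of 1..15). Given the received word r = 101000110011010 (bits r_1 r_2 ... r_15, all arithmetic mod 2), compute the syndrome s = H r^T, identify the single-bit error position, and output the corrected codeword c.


s = (0, 1, 0, 0)^T, error position = 4, corrected codeword c = 101100110011010

Compute s = H r^T mod 2 one row at a time:
  s_1 = 1 + 0 + 0 + 1 + 1 + 0 + 1 + 0 = 4 ≡ 0 (mod 2).
  s_2 = 0 + 0 + 0 + 1 + 1 + 0 + 1 + 0 = 3 ≡ 1 (mod 2).
  s_3 = 0 + 1 + 0 + 1 + 0 + 1 + 1 + 0 = 4 ≡ 0 (mod 2).
  s_4 = 1 + 1 + 0 + 1 + 0 + 1 + 0 + 0 = 4 ≡ 0 (mod 2).
s = (0, 1, 0, 0)^T — this equals column 4 of H (binary 0100), so error is at position 4.
Correct: flip bit 4 of r = 101000110011010 to get c = 101100110011010.


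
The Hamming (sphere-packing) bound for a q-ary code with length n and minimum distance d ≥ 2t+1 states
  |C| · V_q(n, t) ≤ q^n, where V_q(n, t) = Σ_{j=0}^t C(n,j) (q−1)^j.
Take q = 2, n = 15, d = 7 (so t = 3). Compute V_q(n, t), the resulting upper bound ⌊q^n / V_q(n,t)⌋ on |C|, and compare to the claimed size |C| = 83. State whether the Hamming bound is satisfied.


V_q(n, t) = 576, q^n = 32768, Hamming bound = 56, |C| = 83 > bound (violated).

Step 1: Compute V_q(n, t) = Σ_{j=0}^3 C(n, j) (q−1)^j.
  j = 0: C(15,0)·(1)^0 = 1·1 = 1.
  j = 1: C(15,1)·(1)^1 = 15·1 = 15.
  j = 2: C(15,2)·(1)^2 = 105·1 = 105.
  j = 3: C(15,3)·(1)^3 = 455·1 = 455.
  V_q(n, t) = 1 + 15 + 105 + 455 = 576.
Step 2: q^n = 2^15 = 32768.
Step 3: Hamming bound ⌊q^n / V_q(n,t)⌋ = ⌊32768/576⌋ = 56.
Step 4: Compare |C| = 83 to 56: violated.
The claimed |C| lies above the Hamming bound, so no 2-ary code of length 15 with d ≥ 7 can have 83 codewords.


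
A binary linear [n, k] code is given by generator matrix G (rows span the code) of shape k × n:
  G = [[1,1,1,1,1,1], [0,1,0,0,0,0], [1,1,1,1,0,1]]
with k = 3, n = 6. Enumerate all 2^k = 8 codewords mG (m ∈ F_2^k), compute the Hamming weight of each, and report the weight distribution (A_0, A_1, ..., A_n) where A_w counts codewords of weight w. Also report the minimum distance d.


Weight distribution: A_0 = 1, A_1 = 2, A_2 = 1, A_4 = 1, A_5 = 2, A_6 = 1. Minimum distance d = 1.

Enumerate all 2^3 = 8 messages m ∈ F_2^3.
For each, compute codeword c = mG in F_2^6, then tally its weight.
  m = 000 → c = 000000, weight = 0.
  m = 100 → c = 111111, weight = 6.
  m = 010 → c = 010000, weight = 1.
  m = 110 → c = 101111, weight = 5.
  m = 001 → c = 111101, weight = 5.
  m = 101 → c = 000010, weight = 1.
  m = 011 → c = 101101, weight = 4.
  m = 111 → c = 010010, weight = 2.
Tally weights:
  weight 0: 1 codewords.
  weight 1: 2 codewords.
  weight 2: 1 codewords.
  weight 4: 1 codewords.
  weight 5: 2 codewords.
  weight 6: 1 codewords.
Minimum distance d = smallest w > 0 with A_w > 0 = 1.
Sanity: Σ A_w = 8 = 2^3 = 8 ✓.


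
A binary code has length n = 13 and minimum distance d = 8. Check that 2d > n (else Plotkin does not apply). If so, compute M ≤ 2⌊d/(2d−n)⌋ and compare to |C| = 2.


Plotkin bound M ≤ 4; given |C| = 2 ≤ bound (satisfied).

Check applicability: 2d = 16, n = 13.
2d − n = 3 > 0, so Plotkin applies.
Compute d/(2d−n) = 8/3 ≈ 2.6667.
⌊d/(2d−n)⌋ = 2.
Plotkin bound: M ≤ 2·2 = 4.
Given |C| = 2, check: satisfied.
This |C| is below the Plotkin bound.
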